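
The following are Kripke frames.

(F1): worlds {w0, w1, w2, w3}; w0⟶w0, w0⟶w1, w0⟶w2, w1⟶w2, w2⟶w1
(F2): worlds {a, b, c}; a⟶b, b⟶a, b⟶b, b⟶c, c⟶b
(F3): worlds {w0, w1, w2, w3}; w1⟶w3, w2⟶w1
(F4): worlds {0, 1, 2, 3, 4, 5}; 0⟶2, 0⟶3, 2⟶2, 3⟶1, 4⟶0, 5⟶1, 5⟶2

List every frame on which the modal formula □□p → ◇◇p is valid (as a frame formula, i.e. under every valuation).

Frame correspondent (Sahlqvist): ∀x ∃w (xR²w ∧ xR²w) — i.e. a generalized confluence (Geach) condition.
(F1): fails — at w3 but no w with w3R²w and w3R²w.
(F2): condition met.
(F3): fails — at w0 but no w with w0R²w and w0R²w.
(F4): fails — at 1 but no w with 1R²w and 1R²w.
Valid on: (F2).

(F2)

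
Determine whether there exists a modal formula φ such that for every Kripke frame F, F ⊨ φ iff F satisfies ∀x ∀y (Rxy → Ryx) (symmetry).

Definable; r → □◇r defines it

This is a Sahlqvist condition; the B axiom r → □◇r defines it.
Suppose r→□◇r is valid. Take Rxy and set V(r)={x}. Then r at x, so □◇r at x, so ◇r at y, so some z with Ryz has r; z=x, i.e. Ryx.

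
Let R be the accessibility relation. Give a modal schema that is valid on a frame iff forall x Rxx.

□q → q

The condition is reflexivity. The T schema □q → q defines it.
Suppose □q→q is valid. At any x set V(q)={w : Rxw}. Then □q holds at x, so q holds at x, i.e. Rxx.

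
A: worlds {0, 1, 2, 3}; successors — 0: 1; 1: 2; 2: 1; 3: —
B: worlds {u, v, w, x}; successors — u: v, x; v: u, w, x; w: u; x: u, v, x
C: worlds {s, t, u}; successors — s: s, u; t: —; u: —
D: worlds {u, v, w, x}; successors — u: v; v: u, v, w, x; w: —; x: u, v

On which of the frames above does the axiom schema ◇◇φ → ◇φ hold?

Frame correspondent (Sahlqvist): ∀x ∀y ∀z (Rxy ∧ Ryz → Rxz) — i.e. transitivity.
A: fails — R12 and R21 but not R11.
B: fails — Ruv and Rvw but not Ruw.
C: ✓.
D: fails — Ruv and Rvw but not Ruw.
Valid on: C.

C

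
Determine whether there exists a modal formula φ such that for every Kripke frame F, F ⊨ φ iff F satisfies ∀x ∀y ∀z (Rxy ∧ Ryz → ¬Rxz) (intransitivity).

No — not modally definable

Any modally definable frame class is closed under surjective bounded morphisms.
The 7-cycle (worlds 0,1,2,3,4,5,6 with 0→1→2→3→4→5→6→0) is intransitive. Mapping every world to a single reflexive point • is a surjective bounded morphism; the reflexive point is not intransitive (R••∧R•• but R••).
Hence intransitivity is not modally definable.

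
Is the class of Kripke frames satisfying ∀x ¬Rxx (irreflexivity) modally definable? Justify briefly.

Not modally definable

Any modally definable frame class is closed under surjective bounded morphisms.
The 5-cycle (worlds w0,w1,w2,w3,w4 with w0→w1→w2→w3→w4→w0) is irreflexive, and the map sending every world to a single reflexive point • is a surjective bounded morphism (forth: every edge maps to (•,•); back: every world has a successor). So any modal formula valid on the 5-cycle is also valid on the reflexive point, which is not irreflexive.
Hence irreflexivity is not modally definable.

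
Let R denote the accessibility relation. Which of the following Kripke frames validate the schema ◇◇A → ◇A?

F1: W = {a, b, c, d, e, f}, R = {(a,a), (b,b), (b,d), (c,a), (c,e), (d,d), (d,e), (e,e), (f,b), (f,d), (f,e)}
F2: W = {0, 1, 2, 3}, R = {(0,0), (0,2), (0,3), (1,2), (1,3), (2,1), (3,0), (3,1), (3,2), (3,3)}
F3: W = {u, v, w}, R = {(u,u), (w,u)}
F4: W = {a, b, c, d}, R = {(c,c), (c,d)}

F3, F4

Frame correspondent (Sahlqvist): ∀x ∀y (xR²y → ∃w (y = w ∧ xRw)) — i.e. a generalized confluence (Geach) condition.
F1: fails — bR²e but no w with e=w and bRw.
F2: fails — 0R²1 but no w with 1=w and 0Rw.
F3: condition met.
F4: condition met.
Valid on: F3, F4.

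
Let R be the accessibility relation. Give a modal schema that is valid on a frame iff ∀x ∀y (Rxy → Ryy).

A defining formula is □(□ψ → ψ) (the T□ axiom).

□(□ψ → ψ)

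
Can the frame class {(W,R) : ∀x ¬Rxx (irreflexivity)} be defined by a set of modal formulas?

Modal frame validity is preserved under surjective bounded morphisms.
The 2-cycle (worlds s,t with s→t→s) is irreflexive, and the map sending every world to a single reflexive point • is a surjective bounded morphism (forth: every edge maps to (•,•); back: every world has a successor). So any modal formula valid on the 2-cycle is also valid on the reflexive point, which is not irreflexive.
Hence irreflexivity is not modally definable.

No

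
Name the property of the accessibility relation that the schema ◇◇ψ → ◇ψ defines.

transitivity: ∀x ∀y ∀z (Rxy ∧ Ryz → Rxz)

This schema is equivalent to the 4 axiom □ψ → □□ψ.
Its frame correspondent is transitivity — ∀x ∀y ∀z (Rxy ∧ Ryz → Rxz).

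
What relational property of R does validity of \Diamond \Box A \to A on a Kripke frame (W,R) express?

This is frame-equivalent to A → □◇A (substitute ¬A for A and contrapose).
Suppose A→□◇A is valid. Take Rxy and set V(A)={x}. Then A at x, so □◇A at x, so ◇A at y, so some z with Ryz has A; z=x, i.e. Ryx.

symmetry: \forall x \forall y (Rxy \to Ryx)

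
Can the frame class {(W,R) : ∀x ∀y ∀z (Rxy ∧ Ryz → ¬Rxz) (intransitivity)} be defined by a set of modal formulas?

No — not modally definable

Modal frame validity is preserved under surjective bounded morphisms.
The 3-cycle (worlds 0,1,2 with 0→1→2→0) is intransitive. Mapping every world to a single reflexive point • is a surjective bounded morphism; the reflexive point is not intransitive (R••∧R•• but R••).
So the class is not modally definable.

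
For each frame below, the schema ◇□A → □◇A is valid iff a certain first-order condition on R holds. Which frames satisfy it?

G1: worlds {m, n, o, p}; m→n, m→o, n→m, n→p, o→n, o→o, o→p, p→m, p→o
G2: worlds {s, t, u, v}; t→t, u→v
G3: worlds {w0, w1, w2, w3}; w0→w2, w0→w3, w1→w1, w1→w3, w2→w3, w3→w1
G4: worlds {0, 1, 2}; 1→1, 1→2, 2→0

G1

This is the axiom for convergence; its first-order frame correspondent is ∀x ∀y ∀z (Rxy ∧ Rxz → ∃w (Ryw ∧ Rzw)).
G1: holds.
G2: fails — Ruv and Ruv but v and v have no common successor.
G3: fails — Rw0w2 and Rw0w3 but w2 and w3 have no common successor.
G4: fails — R12 and R11 but 2 and 1 have no common successor.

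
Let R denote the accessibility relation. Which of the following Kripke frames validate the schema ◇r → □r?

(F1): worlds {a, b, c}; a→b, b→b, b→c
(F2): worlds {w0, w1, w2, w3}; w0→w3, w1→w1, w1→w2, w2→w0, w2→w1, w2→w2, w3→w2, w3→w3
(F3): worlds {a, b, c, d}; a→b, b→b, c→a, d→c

(F3)

The schema corresponds to partial functionality: ∀x ∀y ∀z (Rxy ∧ Rxz → y = z).
(F1): fails — b sees both b and c.
(F2): fails — w1 sees both w1 and w2.
(F3): ✓.
Valid on: (F3).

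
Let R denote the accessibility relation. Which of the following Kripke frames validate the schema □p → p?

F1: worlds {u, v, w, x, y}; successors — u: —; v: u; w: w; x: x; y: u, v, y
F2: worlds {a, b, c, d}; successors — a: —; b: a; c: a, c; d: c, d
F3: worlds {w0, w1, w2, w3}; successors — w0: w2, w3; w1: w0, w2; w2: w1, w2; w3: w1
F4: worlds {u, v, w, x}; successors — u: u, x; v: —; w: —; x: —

none

The schema corresponds to reflexivity: ∀x Rxx.
F1: fails — world u does not see itself.
F2: fails — world a does not see itself.
F3: fails — world w0 does not see itself.
F4: fails — world v does not see itself.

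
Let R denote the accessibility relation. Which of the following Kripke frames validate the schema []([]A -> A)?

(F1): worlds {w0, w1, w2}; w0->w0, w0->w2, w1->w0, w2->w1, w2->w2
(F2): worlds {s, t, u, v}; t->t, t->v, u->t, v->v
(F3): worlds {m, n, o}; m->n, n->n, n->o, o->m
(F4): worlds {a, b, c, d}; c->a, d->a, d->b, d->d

Frame correspondent (Sahlqvist): forall x forall y (Rxy -> Ryy) — i.e. shift-reflexivity.
(F1): fails — Rw2w1 but not Rw1w1.
(F2): holds.
(F3): fails — Rom but not Rmm.
(F4): fails — Rdb but not Rbb.
Valid on: (F2).

(F2)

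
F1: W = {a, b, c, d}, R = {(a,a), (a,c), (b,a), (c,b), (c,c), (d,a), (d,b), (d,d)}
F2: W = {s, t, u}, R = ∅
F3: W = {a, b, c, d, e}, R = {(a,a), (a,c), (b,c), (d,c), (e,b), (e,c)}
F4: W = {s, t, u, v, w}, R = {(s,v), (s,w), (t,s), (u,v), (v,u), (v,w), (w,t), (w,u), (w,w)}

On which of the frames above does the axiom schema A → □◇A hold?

The schema corresponds to symmetry: ∀x ∀y (Rxy → Ryx).
F1: fails — Rba but not Rab.
F2: satisfies the condition.
F3: fails — Rbc but not Rcb.
F4: fails — Rwt but not Rtw.

F2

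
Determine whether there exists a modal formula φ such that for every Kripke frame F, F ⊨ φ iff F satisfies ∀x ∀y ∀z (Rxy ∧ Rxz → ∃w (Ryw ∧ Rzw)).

Yes, by ◇□r → □◇r

The condition is convergence. A defining modal formula is ◇□r → □◇r.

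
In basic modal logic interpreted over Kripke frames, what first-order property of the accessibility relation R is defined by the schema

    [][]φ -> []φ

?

density

Suppose □□φ→□φ is valid. Take Rxy and set V(φ)={w : xR²w}. Then □□φ at x, so □φ at x, so φ at y, i.e. ∃z(Rxz∧Rzy).
Conversely, any frame satisfying forall x forall y (Rxy -> exists z (Rxz & Rzy)) validates the schema.
So the correspondent is density.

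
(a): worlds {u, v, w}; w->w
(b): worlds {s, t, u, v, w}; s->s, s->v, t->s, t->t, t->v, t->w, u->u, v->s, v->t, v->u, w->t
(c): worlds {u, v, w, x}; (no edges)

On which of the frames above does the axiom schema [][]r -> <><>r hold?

This is the axiom for a generalized confluence (Geach) condition; its first-order frame correspondent is forall x exists w (x R^2 w & x R^2 w).
(a): fails — at u but no t with uR²t and uR²t.
(b): ✓.
(c): fails — at u but no t with uR²t and uR²t.

(b)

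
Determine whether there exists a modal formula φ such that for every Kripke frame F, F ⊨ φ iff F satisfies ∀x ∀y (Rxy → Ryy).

Definable; □(□q → q) defines it

This is a Sahlqvist condition; the T□ axiom □(□q → q) defines it.
Suppose □(□q→q) is valid. Take Rxy and set V(q)={w : Ryw}. Then at y, □q holds; since □(□q→q) at x, □q→q at y, so q at y, i.e. Ryy.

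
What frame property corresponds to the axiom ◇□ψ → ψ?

symmetry

This schema is equivalent to the B axiom ψ → □◇ψ.
It corresponds to symmetry: ∀x ∀y (Rxy → Ryx).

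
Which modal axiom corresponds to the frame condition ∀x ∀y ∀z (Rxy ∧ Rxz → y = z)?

◇p → □p

A defining formula is ◇p → □p (the CD axiom).
Suppose ◇p→□p is valid. Take Rxy, Rxz and set V(p)={y}. Then ◇p at x, so □p at x, so p at z, i.e. z=y.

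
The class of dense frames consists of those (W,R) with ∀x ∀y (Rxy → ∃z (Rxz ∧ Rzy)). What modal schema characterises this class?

□□q → □q

The condition is density. The C4 schema □□q → □q defines it.
Suppose □□q→□q is valid. Take Rxy and set V(q)={w : xR²w}. Then □□q at x, so □q at x, so q at y, i.e. ∃z(Rxz∧Rzy).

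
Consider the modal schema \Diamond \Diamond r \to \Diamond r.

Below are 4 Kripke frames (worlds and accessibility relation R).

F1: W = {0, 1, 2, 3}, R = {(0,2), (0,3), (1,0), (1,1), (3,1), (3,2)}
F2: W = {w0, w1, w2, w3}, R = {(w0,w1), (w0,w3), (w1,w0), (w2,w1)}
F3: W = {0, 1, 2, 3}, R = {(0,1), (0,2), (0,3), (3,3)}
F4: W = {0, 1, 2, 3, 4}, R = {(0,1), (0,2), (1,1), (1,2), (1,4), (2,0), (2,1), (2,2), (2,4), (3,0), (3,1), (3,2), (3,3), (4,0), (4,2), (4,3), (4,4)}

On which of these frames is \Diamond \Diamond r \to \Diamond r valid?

Frame correspondent (Sahlqvist): \forall x \forall y \forall z (Rxy \wedge Ryz \to Rxz) — i.e. transitivity.
F1: fails — R10 and R02 but not R12.
F2: fails — Rw0w1 and Rw1w0 but not Rw0w0.
F3: condition met.
F4: fails — R32 and R24 but not R34.
Valid on: F3.

F3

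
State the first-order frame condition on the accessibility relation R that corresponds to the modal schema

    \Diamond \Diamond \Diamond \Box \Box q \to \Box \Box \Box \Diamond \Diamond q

\forall x \forall y \forall z ((x R^3 y \wedge x R^3 z) \to \exists w (y R^2 w \wedge z R^2 w))

This is a Sahlqvist (Geach-type) schema ◇^3□^2q → □^3◇^2q.
Minimal-valuation argument: fix x; take any y with xR^3y and any z with xR^3z. Set V(q) to the set of worlds R-reachable from y in exactly 2 steps. Then □^2q holds at y, so the antecedent holds at x; validity forces ◇^2q at z, giving a w with zR^2w and yR^2w.
First-order correspondent: \forall x \forall y \forall z ((x R^3 y \wedge x R^3 z) \to \exists w (y R^2 w \wedge z R^2 w)).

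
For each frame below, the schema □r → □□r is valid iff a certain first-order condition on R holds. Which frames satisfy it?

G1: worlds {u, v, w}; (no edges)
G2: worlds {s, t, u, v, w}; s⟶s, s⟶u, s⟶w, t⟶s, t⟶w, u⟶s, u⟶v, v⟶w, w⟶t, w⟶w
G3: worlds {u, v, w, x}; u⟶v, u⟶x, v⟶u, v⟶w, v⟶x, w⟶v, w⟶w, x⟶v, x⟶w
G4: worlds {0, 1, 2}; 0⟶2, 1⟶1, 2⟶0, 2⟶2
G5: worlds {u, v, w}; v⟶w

This is the axiom for transitivity; its first-order frame correspondent is ∀x ∀y ∀z (Rxy ∧ Ryz → Rxz).
G1: condition met.
G2: fails — Ruv and Rvw but not Ruw.
G3: fails — Ruv and Rvw but not Ruw.
G4: fails — R02 and R20 but not R00.
G5: condition met.

G1, G5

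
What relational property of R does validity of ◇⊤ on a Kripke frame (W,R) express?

Seriality

◇⊤ holds at w iff w has a successor, so frame-validity of ◇⊤ is exactly seriality. Equivalently via □φ → ◇φ:
Suppose □φ→◇φ is valid. At any x set V(φ)=W. Then □φ at x, so ◇φ at x, so x has a successor.
The converse is a direct semantic check.
So the correspondent is seriality.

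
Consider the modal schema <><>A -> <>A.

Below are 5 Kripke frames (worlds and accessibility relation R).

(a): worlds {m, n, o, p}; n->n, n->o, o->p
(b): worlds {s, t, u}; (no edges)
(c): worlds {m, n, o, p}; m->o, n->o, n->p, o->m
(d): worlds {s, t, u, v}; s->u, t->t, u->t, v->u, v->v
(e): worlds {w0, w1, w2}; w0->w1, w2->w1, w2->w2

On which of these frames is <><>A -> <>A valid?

(b), (e)

The schema corresponds to transitivity: forall x forall y forall z (Rxy & Ryz -> Rxz).
(a): fails — Rno and Rop but not Rnp.
(b): holds.
(c): fails — Rno and Rom but not Rnm.
(d): fails — Rvu and Rut but not Rvt.
(e): holds.
Valid on: (b), (e).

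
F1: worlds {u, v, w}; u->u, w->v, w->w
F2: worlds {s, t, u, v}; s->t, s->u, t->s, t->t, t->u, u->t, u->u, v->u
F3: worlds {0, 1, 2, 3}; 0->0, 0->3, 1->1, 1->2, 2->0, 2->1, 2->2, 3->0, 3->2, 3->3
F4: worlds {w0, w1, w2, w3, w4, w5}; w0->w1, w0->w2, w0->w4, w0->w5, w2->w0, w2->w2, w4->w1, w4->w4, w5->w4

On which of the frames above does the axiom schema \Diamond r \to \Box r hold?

none

The schema corresponds to partial functionality: \forall x \forall y \forall z (Rxy \wedge Rxz \to y = z).
F1: fails — w sees both v and w.
F2: fails — s sees both t and u.
F3: fails — 0 sees both 0 and 3.
F4: fails — w0 sees both w1 and w2.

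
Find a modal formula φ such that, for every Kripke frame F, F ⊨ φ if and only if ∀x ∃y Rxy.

□ψ → ◇ψ

The condition is seriality. The D schema □ψ → ◇ψ defines it.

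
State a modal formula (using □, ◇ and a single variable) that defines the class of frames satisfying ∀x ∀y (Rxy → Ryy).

□(□q → q)

The condition is shift-reflexivity. The T□ schema □(□q → q) defines it.
Suppose □(□q→q) is valid. Take Rxy and set V(q)={w : Ryw}. Then at y, □q holds; since □(□q→q) at x, □q→q at y, so q at y, i.e. Ryy.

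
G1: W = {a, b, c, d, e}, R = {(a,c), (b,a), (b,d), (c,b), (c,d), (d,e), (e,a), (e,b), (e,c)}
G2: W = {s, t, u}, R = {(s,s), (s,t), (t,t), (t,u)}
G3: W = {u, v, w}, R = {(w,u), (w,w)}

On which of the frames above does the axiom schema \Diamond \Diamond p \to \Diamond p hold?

G3

The schema corresponds to transitivity: \forall x \forall y \forall z (Rxy \wedge Ryz \to Rxz).
G1: fails — Rde and Reb but not Rdb.
G2: fails — Rst and Rtu but not Rsu.
G3: ✓.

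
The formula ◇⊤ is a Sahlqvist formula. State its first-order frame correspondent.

◇⊤ holds at w iff w has a successor, so frame-validity of ◇⊤ is exactly seriality. Equivalently via □A → ◇A:
Suppose □A→◇A is valid. At any x set V(A)=W. Then □A at x, so ◇A at x, so x has a successor.
The converse is a direct semantic check.
So the correspondent is seriality.

seriality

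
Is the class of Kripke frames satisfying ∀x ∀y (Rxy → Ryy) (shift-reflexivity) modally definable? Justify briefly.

Yes — defined by □(□p → p)

The condition is shift-reflexivity. A defining modal formula is □(□p → p).
Suppose □(□p→p) is valid. Take Rxy and set V(p)={w : Ryw}. Then at y, □p holds; since □(□p→p) at x, □p→p at y, so p at y, i.e. Ryy.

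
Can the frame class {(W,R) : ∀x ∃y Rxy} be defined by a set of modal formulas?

This is a Sahlqvist condition; the D axiom □q → ◇q defines it.
Suppose □q→◇q is valid. At any x set V(q)=W. Then □q at x, so ◇q at x, so x has a successor.

Yes, by □q → ◇q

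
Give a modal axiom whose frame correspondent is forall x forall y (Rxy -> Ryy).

A defining formula is □(□s → s) (the T□ axiom).
Suppose □(□s→s) is valid. Take Rxy and set V(s)={w : Ryw}. Then at y, □s holds; since □(□s→s) at x, □s→s at y, so s at y, i.e. Ryy.

□(□s → s)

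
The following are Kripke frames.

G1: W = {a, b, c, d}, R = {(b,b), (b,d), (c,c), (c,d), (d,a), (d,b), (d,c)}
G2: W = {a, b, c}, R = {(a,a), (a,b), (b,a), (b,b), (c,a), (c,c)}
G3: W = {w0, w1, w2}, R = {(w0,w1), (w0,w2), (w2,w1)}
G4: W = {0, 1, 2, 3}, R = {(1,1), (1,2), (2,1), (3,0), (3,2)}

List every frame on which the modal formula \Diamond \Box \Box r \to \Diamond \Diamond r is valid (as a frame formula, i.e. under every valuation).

Frame correspondent (Sahlqvist): \forall x \forall y (xRy \to \exists w (y R^2 w \wedge x R^2 w)) — i.e. a generalized confluence (Geach) condition.
G1: fails — dRa but no w with aR²w and dR²w.
G2: satisfies the condition.
G3: fails — w0Rw1 but no w with w1R²w and w0R²w.
G4: fails — 3R0 but no w with 0R²w and 3R²w.

G2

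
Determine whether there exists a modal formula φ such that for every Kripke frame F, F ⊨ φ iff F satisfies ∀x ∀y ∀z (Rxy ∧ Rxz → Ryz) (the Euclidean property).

Yes, by ◇r → □◇r

Yes: it is the Euclidean property, defined by the 5 schema ◇r → □◇r.
Suppose ◇r→□◇r is valid. Take Rxy, Rxz and set V(r)={y}. Then ◇r at x, so □◇r at x, so ◇r at z, so some w with Rzw has r; w=y, i.e. Rzy. By symmetry of the argument, Ryz.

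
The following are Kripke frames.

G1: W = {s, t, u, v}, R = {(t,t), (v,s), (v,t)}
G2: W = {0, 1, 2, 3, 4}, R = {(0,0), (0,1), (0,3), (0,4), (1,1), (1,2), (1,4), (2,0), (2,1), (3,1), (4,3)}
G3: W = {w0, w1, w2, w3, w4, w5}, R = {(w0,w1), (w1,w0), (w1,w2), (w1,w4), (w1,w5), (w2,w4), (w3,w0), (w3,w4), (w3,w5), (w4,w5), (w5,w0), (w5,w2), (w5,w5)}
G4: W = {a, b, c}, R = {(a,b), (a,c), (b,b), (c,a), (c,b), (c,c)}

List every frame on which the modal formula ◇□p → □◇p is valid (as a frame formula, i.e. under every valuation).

The schema corresponds to convergence: ∀x ∀y ∀z (Rxy ∧ Rxz → ∃w (Ryw ∧ Rzw)).
G1: fails — Rvt and Rvs but t and s have no common successor.
G2: fails — R01 and R04 but 1 and 4 have no common successor.
G3: fails — Rw1w5 and Rw1w2 but w5 and w2 have no common successor.
G4: satisfies the condition.
Valid on: G4.

G4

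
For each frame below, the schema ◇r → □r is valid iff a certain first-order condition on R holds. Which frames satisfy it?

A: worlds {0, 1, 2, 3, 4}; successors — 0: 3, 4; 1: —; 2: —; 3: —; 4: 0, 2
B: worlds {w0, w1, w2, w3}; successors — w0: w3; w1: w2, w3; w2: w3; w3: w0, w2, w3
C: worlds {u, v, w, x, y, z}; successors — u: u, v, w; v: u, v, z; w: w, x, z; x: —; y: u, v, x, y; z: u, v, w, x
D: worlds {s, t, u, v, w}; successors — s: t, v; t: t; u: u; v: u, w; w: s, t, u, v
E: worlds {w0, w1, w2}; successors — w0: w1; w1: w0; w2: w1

E

This is the axiom for partial functionality; its first-order frame correspondent is ∀x ∀y ∀z (Rxy ∧ Rxz → y = z).
A: fails — 0 sees both 3 and 4.
B: fails — w1 sees both w2 and w3.
C: fails — u sees both u and v.
D: fails — s sees both t and v.
E: holds.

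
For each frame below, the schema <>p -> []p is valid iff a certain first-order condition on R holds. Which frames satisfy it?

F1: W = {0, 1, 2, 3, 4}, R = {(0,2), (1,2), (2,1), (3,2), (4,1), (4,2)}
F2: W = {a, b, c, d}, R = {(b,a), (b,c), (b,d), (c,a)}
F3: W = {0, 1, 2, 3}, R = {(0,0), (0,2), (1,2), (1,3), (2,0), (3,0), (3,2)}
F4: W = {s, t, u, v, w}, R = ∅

F4

Frame correspondent (Sahlqvist): forall x forall y forall z (Rxy & Rxz -> y = z) — i.e. partial functionality.
F1: fails — 4 sees both 1 and 2.
F2: fails — b sees both a and c.
F3: fails — 0 sees both 0 and 2.
F4: holds.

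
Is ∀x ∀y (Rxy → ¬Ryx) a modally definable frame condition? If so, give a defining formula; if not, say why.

No — not modally definable

Modal frame validity is preserved under surjective bounded morphisms.
The 5-cycle (worlds a,b,c,d,e with a→b→c→d→e→a) is asymmetric. Mapping every world to a single reflexive point • is a surjective bounded morphism, and the reflexive point is not asymmetric (R•• but asymmetry requires ¬R••).
So no modal formula (or set of formulas) defines exactly the asymmetric frames.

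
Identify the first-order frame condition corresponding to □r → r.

reflexivity: ∀x Rxx

Suppose □r→r is valid. At any x set V(r)={w : Rxw}. Then □r holds at x, so r holds at x, i.e. Rxx.
Conversely, on a frame with reflexivity the schema holds at every world under every valuation.
So the correspondent is reflexivity.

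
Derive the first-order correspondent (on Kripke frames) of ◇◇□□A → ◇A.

∀x ∀y (xR²y → ∃w (yR²w ∧ xRw))

This is a Sahlqvist (Geach-type) schema ◇^2□^2A → □^0◇^1A.
Minimal-valuation argument: fix x; take any y with xR^2y and any z with xR^0z. Set V(A) to the set of worlds R-reachable from y in exactly 2 steps. Then □^2A holds at y, so the antecedent holds at x; validity forces ◇^1A at z, giving a w with zR^1w and yR^2w.
First-order correspondent: ∀x ∀y (xR²y → ∃w (yR²w ∧ xRw)).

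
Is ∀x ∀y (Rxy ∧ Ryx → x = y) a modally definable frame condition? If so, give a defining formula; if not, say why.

No

Modal frame validity is preserved under surjective bounded morphisms.
The 8-cycle (worlds w0,w1,w2,w3,w4,w5,w6,w7 with w0→w1→w2→w3→w4→w5→w6→w7→w0) is antisymmetric. Sending even-indexed worlds to s and odd-indexed worlds to t is a surjective bounded morphism onto the two-world frame with s↔t, which is not antisymmetric.
So no modal formula (or set of formulas) defines exactly the antisymmetric frames.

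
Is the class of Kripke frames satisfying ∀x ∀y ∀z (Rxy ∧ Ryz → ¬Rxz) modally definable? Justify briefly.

No — not modally definable

Any modally definable frame class is closed under surjective bounded morphisms.
The 3-cycle (worlds a,b,c with a→b→c→a) is intransitive. Mapping every world to a single reflexive point • is a surjective bounded morphism; the reflexive point is not intransitive (R••∧R•• but R••).
So no modal formula (or set of formulas) defines exactly the intransitive frames.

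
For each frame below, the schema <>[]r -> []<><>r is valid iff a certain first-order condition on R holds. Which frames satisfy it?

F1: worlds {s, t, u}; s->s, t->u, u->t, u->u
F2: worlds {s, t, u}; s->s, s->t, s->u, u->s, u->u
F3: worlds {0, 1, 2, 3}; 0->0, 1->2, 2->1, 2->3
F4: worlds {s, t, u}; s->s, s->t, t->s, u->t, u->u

This is the axiom for a generalized confluence (Geach) condition; its first-order frame correspondent is forall x forall y forall z ((xRy & xRz) -> exists w (yRw & z R^2 w)).
F1: satisfies the condition.
F2: fails — sRs, sRt but no w with sRw and tR²w.
F3: fails — 1R2, 1R2 but no w with 2Rw and 2R²w.
F4: satisfies the condition.

F1, F4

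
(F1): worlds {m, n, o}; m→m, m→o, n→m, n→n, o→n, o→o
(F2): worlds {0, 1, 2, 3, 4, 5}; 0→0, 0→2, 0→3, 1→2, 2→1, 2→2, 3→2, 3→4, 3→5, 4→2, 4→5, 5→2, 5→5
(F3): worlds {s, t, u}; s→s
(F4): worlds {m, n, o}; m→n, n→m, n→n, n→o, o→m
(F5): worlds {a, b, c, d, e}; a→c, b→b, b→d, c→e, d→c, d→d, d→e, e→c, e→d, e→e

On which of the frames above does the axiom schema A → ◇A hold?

This is the axiom for reflexivity; its first-order frame correspondent is ∀x Rxx.
(F1): condition met.
(F2): fails — world 1 does not see itself.
(F3): fails — world t does not see itself.
(F4): fails — world m does not see itself.
(F5): fails — world a does not see itself.

(F1)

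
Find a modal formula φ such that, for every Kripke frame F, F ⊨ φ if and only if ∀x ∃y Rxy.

□s → ◇s

This is seriality; the standard corresponding axiom is D: □s → ◇s.
Suppose □s→◇s is valid. At any x set V(s)=W. Then □s at x, so ◇s at x, so x has a successor.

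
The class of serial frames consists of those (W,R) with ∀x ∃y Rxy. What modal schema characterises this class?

□q → ◇q

A defining formula is □q → ◇q (the D axiom).
Suppose □q→◇q is valid. At any x set V(q)=W. Then □q at x, so ◇q at x, so x has a successor.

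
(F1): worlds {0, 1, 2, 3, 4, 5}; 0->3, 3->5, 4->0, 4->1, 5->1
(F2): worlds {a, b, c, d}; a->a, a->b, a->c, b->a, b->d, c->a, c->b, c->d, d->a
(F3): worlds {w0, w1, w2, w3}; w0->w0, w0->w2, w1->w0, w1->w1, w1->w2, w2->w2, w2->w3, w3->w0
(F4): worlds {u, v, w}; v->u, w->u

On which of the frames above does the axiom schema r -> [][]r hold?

This is the axiom for a generalized confluence (Geach) condition; its first-order frame correspondent is forall x forall z (x R^2 z -> exists w (x = w & z = w)).
(F1): fails — 0R²5 but 0 ≠ 5.
(F2): fails — aR²b but a ≠ b.
(F3): fails — w0R²w2 but w0 ≠ w2.
(F4): ✓.

(F4)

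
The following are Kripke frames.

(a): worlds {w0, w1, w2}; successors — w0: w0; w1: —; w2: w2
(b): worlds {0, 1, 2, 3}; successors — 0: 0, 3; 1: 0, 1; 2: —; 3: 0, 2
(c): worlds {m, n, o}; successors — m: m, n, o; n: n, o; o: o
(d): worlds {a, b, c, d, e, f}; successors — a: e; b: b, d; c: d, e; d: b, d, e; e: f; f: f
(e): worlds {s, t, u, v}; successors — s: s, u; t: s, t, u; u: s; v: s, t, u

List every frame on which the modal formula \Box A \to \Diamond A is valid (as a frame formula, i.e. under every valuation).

(c), (d), (e)

This is the axiom for seriality; its first-order frame correspondent is \forall x \exists y Rxy.
(a): fails — world w1 has no successor.
(b): fails — world 2 has no successor.
(c): condition met.
(d): condition met.
(e): condition met.
Valid on: (c), (d), (e).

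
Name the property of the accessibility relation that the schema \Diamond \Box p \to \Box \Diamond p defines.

Convergence

Suppose ◇□p→□◇p is valid. Take Rxy, Rxz and set V(p)={w : Ryw}. Then □p at y so ◇□p at x, so □◇p at x, so ◇p at z, giving w with Rzw and Ryw.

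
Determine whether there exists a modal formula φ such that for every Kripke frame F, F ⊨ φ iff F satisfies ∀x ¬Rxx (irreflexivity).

No — not modally definable

If a class were modally definable it would be closed under surjective bounded morphisms (Goldblatt–Thomason).
The 2-cycle (worlds a,b with a→b→a) is irreflexive, and the map sending every world to a single reflexive point • is a surjective bounded morphism (forth: every edge maps to (•,•); back: every world has a successor). So any modal formula valid on the 2-cycle is also valid on the reflexive point, which is not irreflexive.
So no modal formula (or set of formulas) defines exactly the irreflexive frames.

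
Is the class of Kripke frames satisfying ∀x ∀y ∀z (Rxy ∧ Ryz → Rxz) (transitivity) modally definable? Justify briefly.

Yes, by □r → □□r

Yes: it is transitivity, defined by the 4 schema □r → □□r.
Suppose □r→□□r is valid. Take Rxy, Ryz and set V(r)={w : Rxw}. Then □r at x, so □□r at x, so □r at y, so r at z, i.e. Rxz.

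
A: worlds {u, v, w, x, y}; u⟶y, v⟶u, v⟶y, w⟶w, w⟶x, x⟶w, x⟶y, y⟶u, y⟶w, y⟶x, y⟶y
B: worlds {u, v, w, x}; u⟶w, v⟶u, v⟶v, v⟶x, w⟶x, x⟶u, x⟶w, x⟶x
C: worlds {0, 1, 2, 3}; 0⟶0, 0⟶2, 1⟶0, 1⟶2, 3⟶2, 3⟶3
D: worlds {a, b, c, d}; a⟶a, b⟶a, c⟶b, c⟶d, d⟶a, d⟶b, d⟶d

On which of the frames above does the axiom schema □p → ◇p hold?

The schema corresponds to seriality: ∀x ∃y Rxy.
A: condition met.
B: condition met.
C: fails — world 2 has no successor.
D: condition met.
Valid on: A, B, D.

A, B, D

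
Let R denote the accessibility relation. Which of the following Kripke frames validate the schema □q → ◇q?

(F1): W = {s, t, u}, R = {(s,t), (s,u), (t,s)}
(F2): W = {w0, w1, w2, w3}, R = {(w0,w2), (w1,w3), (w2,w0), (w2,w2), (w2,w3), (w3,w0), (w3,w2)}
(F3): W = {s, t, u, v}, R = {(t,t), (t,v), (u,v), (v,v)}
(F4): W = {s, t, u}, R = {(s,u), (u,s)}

(F2)

Frame correspondent (Sahlqvist): ∀x ∃y Rxy — i.e. seriality.
(F1): fails — world u has no successor.
(F2): ✓.
(F3): fails — world s has no successor.
(F4): fails — world t has no successor.
Valid on: (F2).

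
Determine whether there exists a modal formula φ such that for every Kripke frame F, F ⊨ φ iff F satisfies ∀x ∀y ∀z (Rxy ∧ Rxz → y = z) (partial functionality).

The condition is partial functionality. A defining modal formula is ◇p → □p.
Suppose ◇p→□p is valid. Take Rxy, Rxz and set V(p)={y}. Then ◇p at x, so □p at x, so p at z, i.e. z=y.

Yes, by ◇p → □p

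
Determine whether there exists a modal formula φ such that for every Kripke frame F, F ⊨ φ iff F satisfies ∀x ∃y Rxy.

Yes: it is seriality, defined by the D schema □p → ◇p.
Suppose □p→◇p is valid. At any x set V(p)=W. Then □p at x, so ◇p at x, so x has a successor.

Definable; □p → ◇p defines it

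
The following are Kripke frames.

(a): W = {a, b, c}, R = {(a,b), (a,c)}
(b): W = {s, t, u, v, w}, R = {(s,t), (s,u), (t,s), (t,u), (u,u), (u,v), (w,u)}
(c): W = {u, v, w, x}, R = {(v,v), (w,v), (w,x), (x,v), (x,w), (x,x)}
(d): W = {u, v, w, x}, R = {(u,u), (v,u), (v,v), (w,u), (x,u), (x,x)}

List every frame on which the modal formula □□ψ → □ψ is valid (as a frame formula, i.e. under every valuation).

Frame correspondent (Sahlqvist): ∀x ∀y (Rxy → ∃z (Rxz ∧ Rzy)) — i.e. density.
(a): fails — Rac but no z with Raz and Rzc.
(b): fails — Rts but no z with Rtz and Rzs.
(c): holds.
(d): holds.

(c), (d)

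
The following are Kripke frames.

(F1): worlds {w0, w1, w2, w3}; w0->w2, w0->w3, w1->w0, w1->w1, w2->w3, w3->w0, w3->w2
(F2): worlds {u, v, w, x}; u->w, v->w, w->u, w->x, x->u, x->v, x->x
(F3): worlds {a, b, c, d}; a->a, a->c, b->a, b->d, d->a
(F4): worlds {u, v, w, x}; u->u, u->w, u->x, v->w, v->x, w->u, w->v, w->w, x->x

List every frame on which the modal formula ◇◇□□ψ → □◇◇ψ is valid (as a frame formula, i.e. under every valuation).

This is the axiom for a generalized confluence (Geach) condition; its first-order frame correspondent is ∀x ∀y ∀z ((xR²y ∧ xRz) → ∃w (yR²w ∧ zR²w)).
(F1): condition met.
(F2): condition met.
(F3): fails — aR²a, aRc but no w with aR²w and cR²w.
(F4): condition met.

(F1), (F2), (F4)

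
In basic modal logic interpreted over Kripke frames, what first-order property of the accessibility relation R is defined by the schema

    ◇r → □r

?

partial functionality: ∀x ∀y ∀z (Rxy ∧ Rxz → y = z)

Suppose ◇r→□r is valid. Take Rxy, Rxz and set V(r)={y}. Then ◇r at x, so □r at x, so r at z, i.e. z=y.
Conversely, on a frame with partial functionality the schema holds at every world under every valuation.
So the correspondent is partial functionality.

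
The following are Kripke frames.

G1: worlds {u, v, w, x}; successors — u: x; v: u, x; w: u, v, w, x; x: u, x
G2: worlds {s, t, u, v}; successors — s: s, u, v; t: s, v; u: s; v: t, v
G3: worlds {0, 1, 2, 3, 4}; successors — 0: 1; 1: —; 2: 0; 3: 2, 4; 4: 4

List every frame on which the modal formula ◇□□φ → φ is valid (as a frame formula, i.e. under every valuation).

G2

This is the axiom for a generalized confluence (Geach) condition; its first-order frame correspondent is ∀x ∀y (xRy → ∃w (yR²w ∧ x = w)).
G1: fails — vRu but no t with uR²t and v=t.
G2: condition met.
G3: fails — 0R1 but no w with 1R²w and 0=w.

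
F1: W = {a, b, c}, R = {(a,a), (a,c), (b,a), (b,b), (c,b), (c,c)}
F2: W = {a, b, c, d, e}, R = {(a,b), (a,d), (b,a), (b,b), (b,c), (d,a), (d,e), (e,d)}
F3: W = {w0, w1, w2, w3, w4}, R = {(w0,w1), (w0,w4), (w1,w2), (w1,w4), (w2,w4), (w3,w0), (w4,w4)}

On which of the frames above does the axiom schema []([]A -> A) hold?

F1

The schema corresponds to shift-reflexivity: forall x forall y (Rxy -> Ryy).
F1: holds.
F2: fails — Rbc but not Rcc.
F3: fails — Rw1w2 but not Rw2w2.
Valid on: F1.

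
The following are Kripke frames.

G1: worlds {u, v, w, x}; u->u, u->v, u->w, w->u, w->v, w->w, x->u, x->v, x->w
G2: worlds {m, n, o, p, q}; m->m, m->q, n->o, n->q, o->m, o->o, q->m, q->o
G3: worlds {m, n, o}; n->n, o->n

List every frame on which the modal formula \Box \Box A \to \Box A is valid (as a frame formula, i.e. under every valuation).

The schema corresponds to density: \forall x \forall y (Rxy \to \exists z (Rxz \wedge Rzy)).
G1: ✓.
G2: fails — Rnq but no z with Rnz and Rzq.
G3: ✓.

G1, G3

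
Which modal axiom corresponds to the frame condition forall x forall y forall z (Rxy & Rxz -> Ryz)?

A defining formula is ◇p → □◇p (the 5 axiom).
Suppose ◇p→□◇p is valid. Take Rxy, Rxz and set V(p)={y}. Then ◇p at x, so □◇p at x, so ◇p at z, so some w with Rzw has p; w=y, i.e. Rzy. By symmetry of the argument, Ryz.

◇p → □◇p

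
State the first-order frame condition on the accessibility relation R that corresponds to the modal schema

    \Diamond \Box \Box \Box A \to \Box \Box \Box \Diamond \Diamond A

\forall x \forall y \forall z ((xRy \wedge x R^3 z) \to \exists w (y R^3 w \wedge z R^2 w))

This is a Sahlqvist (Geach-type) schema ◇^1□^3A → □^3◇^2A.
Minimal-valuation argument: fix x; take any y with xR^1y and any z with xR^3z. Set V(A) to the set of worlds R-reachable from y in exactly 3 steps. Then □^3A holds at y, so the antecedent holds at x; validity forces ◇^2A at z, giving a w with zR^2w and yR^3w.
First-order correspondent: \forall x \forall y \forall z ((xRy \wedge x R^3 z) \to \exists w (y R^3 w \wedge z R^2 w)).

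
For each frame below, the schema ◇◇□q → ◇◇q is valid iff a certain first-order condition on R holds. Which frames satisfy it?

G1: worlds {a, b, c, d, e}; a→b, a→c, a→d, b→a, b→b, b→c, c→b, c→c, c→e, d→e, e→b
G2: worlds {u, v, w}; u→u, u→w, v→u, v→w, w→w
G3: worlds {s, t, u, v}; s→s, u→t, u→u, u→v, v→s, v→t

This is the axiom for a generalized confluence (Geach) condition; its first-order frame correspondent is ∀x ∀y (xR²y → ∃w (yRw ∧ xR²w)).
G1: holds.
G2: holds.
G3: fails — uR²t but no w with tRw and uR²w.

G1, G2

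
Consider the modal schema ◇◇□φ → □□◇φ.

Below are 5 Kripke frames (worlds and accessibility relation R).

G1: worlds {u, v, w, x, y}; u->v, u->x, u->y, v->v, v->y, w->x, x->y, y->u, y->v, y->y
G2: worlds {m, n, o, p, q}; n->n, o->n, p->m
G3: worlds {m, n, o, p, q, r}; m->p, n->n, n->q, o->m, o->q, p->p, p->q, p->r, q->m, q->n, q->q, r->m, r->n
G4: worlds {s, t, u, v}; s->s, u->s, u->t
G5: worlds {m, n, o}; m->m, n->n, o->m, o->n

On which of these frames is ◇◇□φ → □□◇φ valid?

This is the axiom for a generalized confluence (Geach) condition; its first-order frame correspondent is ∀x ∀y ∀z ((xR²y ∧ xR²z) → ∃w (yRw ∧ zRw)).
G1: satisfies the condition.
G2: satisfies the condition.
G3: fails — mR²p, mR²r but no w with pRw and rRw.
G4: satisfies the condition.
G5: fails — oR²m, oR²n but no w with mRw and nRw.
Valid on: G1, G2, G4.

G1, G2, G4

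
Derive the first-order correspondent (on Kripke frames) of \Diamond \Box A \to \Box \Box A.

\forall x \forall y \forall z ((xRy \wedge x R^2 z) \to \exists w (yRw \wedge z = w))

This is a Sahlqvist (Geach-type) schema ◇^1□^1A → □^2◇^0A.
First-order correspondent: \forall x \forall y \forall z ((xRy \wedge x R^2 z) \to \exists w (yRw \wedge z = w)).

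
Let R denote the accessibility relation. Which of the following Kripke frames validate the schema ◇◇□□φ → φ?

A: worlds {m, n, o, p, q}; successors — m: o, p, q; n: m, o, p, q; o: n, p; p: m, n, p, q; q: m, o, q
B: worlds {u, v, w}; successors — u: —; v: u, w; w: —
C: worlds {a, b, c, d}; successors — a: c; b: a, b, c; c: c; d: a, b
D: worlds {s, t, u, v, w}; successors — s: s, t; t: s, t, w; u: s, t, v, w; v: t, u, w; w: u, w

A, B

The schema corresponds to a generalized confluence (Geach) condition: ∀x ∀y (xR²y → ∃w (yR²w ∧ x = w)).
A: condition met.
B: condition met.
C: fails — aR²c but no w with cR²w and a=w.
D: fails — uR²s but no w* with sR²w* and u=w*.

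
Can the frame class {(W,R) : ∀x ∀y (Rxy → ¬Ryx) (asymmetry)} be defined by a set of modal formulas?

No — not modally definable

If a class were modally definable it would be closed under surjective bounded morphisms (Goldblatt–Thomason).
The 4-cycle (worlds a,b,c,d with a→b→c→d→a) is asymmetric. Mapping every world to a single reflexive point • is a surjective bounded morphism, and the reflexive point is not asymmetric (R•• but asymmetry requires ¬R••).
Hence asymmetry is not modally definable.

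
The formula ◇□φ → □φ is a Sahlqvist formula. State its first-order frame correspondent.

This is frame-equivalent to ◇φ → □◇φ (substitute ¬φ for φ and contrapose).
Suppose ◇φ→□◇φ is valid. Take Rxy, Rxz and set V(φ)={y}. Then ◇φ at x, so □◇φ at x, so ◇φ at z, so some w with Rzw has φ; w=y, i.e. Rzy. By symmetry of the argument, Ryz.
Conversely, any frame satisfying ∀x ∀y ∀z (Rxy ∧ Rxz → Ryz) validates the schema.
Frame condition: ∀x ∀y ∀z (Rxy ∧ Rxz → Ryz).

the Euclidean property: ∀x ∀y ∀z (Rxy ∧ Rxz → Ryz)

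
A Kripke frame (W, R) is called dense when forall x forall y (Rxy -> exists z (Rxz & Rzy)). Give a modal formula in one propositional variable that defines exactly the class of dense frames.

□□r → □r

This is density; the standard corresponding axiom is C4: □□r → □r.
Suppose □□r→□r is valid. Take Rxy and set V(r)={w : xR²w}. Then □□r at x, so □r at x, so r at y, i.e. ∃z(Rxz∧Rzy).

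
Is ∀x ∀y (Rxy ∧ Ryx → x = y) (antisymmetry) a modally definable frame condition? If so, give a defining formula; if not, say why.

If a class were modally definable it would be closed under surjective bounded morphisms (Goldblatt–Thomason).
The 4-cycle (worlds 0,1,2,3 with 0→1→2→3→0) is antisymmetric. Sending even-indexed worlds to s and odd-indexed worlds to t is a surjective bounded morphism onto the two-world frame with s↔t, which is not antisymmetric.
So the class is not modally definable.

No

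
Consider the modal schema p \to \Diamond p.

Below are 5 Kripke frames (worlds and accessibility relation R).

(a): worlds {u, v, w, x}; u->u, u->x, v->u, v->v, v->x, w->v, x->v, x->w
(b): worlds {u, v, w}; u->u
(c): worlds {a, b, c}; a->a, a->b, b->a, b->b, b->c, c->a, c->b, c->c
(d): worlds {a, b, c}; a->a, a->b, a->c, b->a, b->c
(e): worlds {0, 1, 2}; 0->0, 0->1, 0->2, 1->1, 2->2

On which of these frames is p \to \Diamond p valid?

(c), (e)

Frame correspondent (Sahlqvist): \forall x Rxx — i.e. reflexivity.
(a): fails — world w does not see itself.
(b): fails — world v does not see itself.
(c): ✓.
(d): fails — world b does not see itself.
(e): ✓.
Valid on: (c), (e).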